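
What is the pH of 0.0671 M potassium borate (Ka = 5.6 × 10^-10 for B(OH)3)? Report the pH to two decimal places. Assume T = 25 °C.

B(OH)4- is the conjugate base of the weak acid B(OH)3.
Kb = Kw/Ka = 1.0×10^-14 / 5.6 × 10^-10 = 1.79 × 10^-5
From the ICE table, Kb = x²/(0.0671 − x) = 1.79 × 10^-5.
Assume x ≪ 0.0671: x ≈ √(1.79 × 10^-5 × 0.0671) = 1.10 × 10^-3 M
(x/C₀ = 1.6% < 5%, so the approximation holds.)
pOH = 2.96, so pH = 14.00 − pOH = 11.04

pH = 11.04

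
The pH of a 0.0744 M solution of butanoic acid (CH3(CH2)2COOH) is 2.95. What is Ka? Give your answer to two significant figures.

Ka = 1.7 × 10^-5

[H+] = 10^(-2.95) = 1.12 × 10^-3 M
At equilibrium [HA] = 0.0744 − 1.12 × 10^-3 = 7.33 × 10^-2 M
Ka = [H+][A-]/[HA] = (1.12 × 10^-3)² / 7.33 × 10^-2 = 1.7 × 10^-5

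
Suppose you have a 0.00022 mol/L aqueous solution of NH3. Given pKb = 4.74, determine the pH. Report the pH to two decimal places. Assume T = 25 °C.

NH3 + H2O ⇌ NH4+ + OH-
Kb = 10^(−4.74) = 1.82 × 10^-5
From the ICE table, Kb = [OH-]²/(0.00022 − [OH-]) = 1.82 × 10^-5.
[OH-] is not negligible relative to C₀; solve [OH-]² + 1.82e-05·[OH-] − 4e-09 = 0.
[OH-] = [−1.82e-05 + √(1.82e-05² + 1.6e-08)]/2 = 5.48 × 10^-5 M
pOH = −log(5.48 × 10^-5) = 4.26; pH = 14.00 − 4.26 = 9.74

pH = 9.74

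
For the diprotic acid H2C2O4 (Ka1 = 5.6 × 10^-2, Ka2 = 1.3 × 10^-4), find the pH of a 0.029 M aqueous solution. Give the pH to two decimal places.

pH = 1.68

Ka1 ≫ Ka2, so treat the first dissociation as the only significant source of H+.
Ka1 = x²/(0.029 − x) = 5.6 × 10^-2
Solving the quadratic: x = (−Ka1 + √(Ka1² + 4·Ka1·C₀))/2 = 2.11 × 10^-2 M
pH = −log(2.11 × 10^-2) = 1.68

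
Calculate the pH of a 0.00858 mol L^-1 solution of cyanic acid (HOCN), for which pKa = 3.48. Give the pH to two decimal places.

HOCN ⇌ OCN- + H+
Ka = 10^(−3.48) = 3.31 × 10^-4
Ka = x²/(0.00858 − x) = 3.31 × 10^-4
The 5% rule fails; solving x² + Ka·x − Ka·C₀ = 0 exactly:
x = [−0.000331 + √(0.000331² + 1.14e-05)]/2 = 1.53 × 10^-3 M
pH = −log(1.53 × 10^-3) = 2.82

pH = 2.82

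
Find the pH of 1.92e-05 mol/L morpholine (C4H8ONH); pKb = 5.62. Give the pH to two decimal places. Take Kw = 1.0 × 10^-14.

pH = 8.76

C4H8ONH + H2O ⇌ C4H8ONH2+ + OH-
Kb = 10^(−5.62) = 2.40 × 10^-6
Kb = [OH-]²/(1.92e-05 − [OH-]) = 2.40 × 10^-6
Here C₀/Kb ≈ 8, so the small-[OH-] approximation fails. Use the quadratic:
[OH-] = (−Kb + √(Kb² + 4·Kb·C₀))/2 = 5.69 × 10^-6 M
pOH = 5.24, so pH = 14.00 − pOH = 8.76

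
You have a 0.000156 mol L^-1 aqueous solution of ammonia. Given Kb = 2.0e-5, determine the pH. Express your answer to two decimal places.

pH = 9.67

NH3 + H2O ⇌ NH4+ + OH-
Kb = x²/(0.000156 − x) = 2.0 × 10^-5
x is not negligible relative to C₀; solve x² + 2e-05·x − 3.12e-09 = 0.
x = (−Kb + √(Kb² + 4·Kb·C₀))/2 = 4.67 × 10^-5 M
pOH = −log(4.67 × 10^-5) = 4.33; pH = 14.00 − 4.33 = 9.67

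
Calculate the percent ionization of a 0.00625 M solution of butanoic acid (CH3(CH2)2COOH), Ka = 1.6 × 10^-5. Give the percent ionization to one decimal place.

CH3(CH2)2COOH ⇌ CH3(CH2)2COO- + H+; let x = [H+] at equilibrium.
Ka = x²/(C₀ − x); solving the quadratic gives x = 3.08 × 10^-4 M.
Fraction ionized = 3.08 × 10^-4 / 0.00625 = 0.0493 → 4.9%

4.9%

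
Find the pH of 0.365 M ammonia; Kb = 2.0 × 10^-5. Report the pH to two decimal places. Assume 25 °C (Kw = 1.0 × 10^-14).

pH = 11.43

NH3 + H2O ⇌ NH4+ + OH-
Kb = x²/(0.365 − x) = 2.0 × 10^-5
Neglecting x in the denominator: x = √(2.0 × 10^-5 × 0.365) = 2.70 × 10^-3 M
(x/C₀ = 0.74% < 5%, so the approximation holds.)
pOH = 2.57, so pH = 14.00 − pOH = 11.43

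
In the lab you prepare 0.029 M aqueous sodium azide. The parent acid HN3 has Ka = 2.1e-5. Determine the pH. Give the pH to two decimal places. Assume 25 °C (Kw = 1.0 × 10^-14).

pH = 8.57

N3- is the conjugate base of the weak acid HN3.
Kb = Kw/Ka = 1.0×10^-14 / 2.1 × 10^-5 = 4.76 × 10^-10
Kb = [OH-]²/(0.029 − [OH-]) = 4.76 × 10^-10
Assume [OH-] ≪ 0.029: [OH-] ≈ √(4.76 × 10^-10 × 0.029) = 3.72 × 10^-6 M
Check: 0.013% ionized — well under 5%, approximation valid.
pOH = 5.43, so pH = 14.00 − pOH = 8.57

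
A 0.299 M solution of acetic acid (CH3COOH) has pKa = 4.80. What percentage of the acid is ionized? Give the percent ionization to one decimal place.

0.7%

CH3COOH ⇌ CH3COO- + H+; let x = [H+] at equilibrium.
Ka = 10^(−4.80) = 1.58 × 10^-5
x ≈ √(Ka·C₀) = √(1.58 × 10^-5 × 0.299) = 2.17 × 10^-3 M
% ionization = x/C₀ × 100% = 2.17 × 10^-3/0.299 × 100% = 0.7%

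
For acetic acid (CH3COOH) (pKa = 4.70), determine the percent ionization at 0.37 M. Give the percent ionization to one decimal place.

CH3COOH ⇌ CH3COO- + H+; let x = [H+] at equilibrium.
Ka = 10^(−4.70) = 2.00 × 10^-5
x ≈ √(Ka·C₀) = √(2.00 × 10^-5 × 0.37) = 2.72 × 10^-3 M
% ionization = x/C₀ × 100% = 2.72 × 10^-3/0.37 × 100% = 0.7%

0.7%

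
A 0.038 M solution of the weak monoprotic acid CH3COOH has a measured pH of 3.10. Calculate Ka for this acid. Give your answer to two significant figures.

[H+] = 10^(-3.10) = 7.94 × 10^-4 M
At equilibrium [HA] = 0.038 − 7.94 × 10^-4 = 3.72 × 10^-2 M
Ka = [H+][A-]/[HA] = (7.94 × 10^-4)² / 3.72 × 10^-2 = 1.7 × 10^-5

Ka = 1.7 × 10^-5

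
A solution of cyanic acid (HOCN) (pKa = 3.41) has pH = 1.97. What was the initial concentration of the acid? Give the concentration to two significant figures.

[H+] = 10^(-1.97) = 1.07 × 10^-2 M = x
Ka = 10^(−3.41) = 3.89 × 10^-4
Ka = x²/(C₀ − x) ⇒ C₀ = x + x²/Ka
C₀ = 1.07 × 10^-2 + (1.07 × 10^-2)²/(3.89 × 10^-4) = 3.05 × 10^-1 M

C₀ = 3.1 × 10^-1 M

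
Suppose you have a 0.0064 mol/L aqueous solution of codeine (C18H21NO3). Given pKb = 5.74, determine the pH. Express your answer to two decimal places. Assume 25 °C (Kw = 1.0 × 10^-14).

pH = 10.03

C18H21NO3 + H2O ⇌ C18H22NO3+ + OH-
Kb = 10^(−5.74) = 1.82 × 10^-6
Kb = [OH-]²/(0.0064 − [OH-]) = 1.82 × 10^-6
Since Kb ≪ C₀, [OH-] ≈ √(Kb·C₀) = 1.08 × 10^-4 M.
pOH = −log(1.08 × 10^-4) = 3.97; pH = 14.00 − 3.97 = 10.03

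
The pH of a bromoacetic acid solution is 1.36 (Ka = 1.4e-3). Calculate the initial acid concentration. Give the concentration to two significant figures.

C₀ = 1.4 M

[H+] = 10^(-1.36) = 4.37 × 10^-2 M = x
Ka = x²/(C₀ − x) ⇒ C₀ = x + x²/Ka
C₀ = 4.37 × 10^-2 + (4.37 × 10^-2)²/(1.4 × 10^-3) = 1.41 M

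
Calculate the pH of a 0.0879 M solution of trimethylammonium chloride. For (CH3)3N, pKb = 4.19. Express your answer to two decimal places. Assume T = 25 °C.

pH = 5.43

(CH3)3NH+ is the conjugate acid of the weak base (CH3)3N.
Kb = 10^(−4.19) = 6.46 × 10^-5
Ka = Kw/Kb = 1.0×10^-14 / 6.46 × 10^-5 = 1.55 × 10^-10
From the ICE table, Ka = x²/(0.0879 − x) = 1.55 × 10^-10.
Assume x ≪ 0.0879: x ≈ √(1.55 × 10^-10 × 0.0879) = 3.69 × 10^-6 M
(x/C₀ = 0.0042% < 5%, so the approximation holds.)
pH = −log[H+] = −log(3.69 × 10^-6) = 5.43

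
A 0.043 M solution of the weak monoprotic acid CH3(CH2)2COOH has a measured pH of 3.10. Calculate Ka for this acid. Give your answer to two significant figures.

[H+] = 10^(-3.10) = 7.94 × 10^-4 M
At equilibrium [HA] = 0.043 − 7.94 × 10^-4 = 4.22 × 10^-2 M
Ka = [H+][A-]/[HA] = (7.94 × 10^-4)² / 4.22 × 10^-2 = 1.5 × 10^-5

Ka = 1.5 × 10^-5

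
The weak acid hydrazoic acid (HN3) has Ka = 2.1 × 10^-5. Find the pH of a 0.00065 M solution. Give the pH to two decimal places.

HN3 ⇌ N3- + H+
Ka = [H+]²/(0.00065 − [H+]) = 2.1 × 10^-5
Here C₀/Ka ≈ 31, so the small-[H+] approximation fails. Use the quadratic:
[H+] = (−Ka + √(Ka² + 4·Ka·C₀))/2 = 1.07 × 10^-4 M
pH = −log[H+] = −log(1.07 × 10^-4) = 3.97

pH = 3.97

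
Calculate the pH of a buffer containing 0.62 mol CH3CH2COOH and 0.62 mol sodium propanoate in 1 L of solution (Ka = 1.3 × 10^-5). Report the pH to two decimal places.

pKa = −log(1.3 × 10^-5) = 4.886
pH = pKa + log([A⁻]/[HA]) = 4.886 + log(0.62/0.62)
pH = 4.886 + (+0.000) = 4.89

pH = 4.89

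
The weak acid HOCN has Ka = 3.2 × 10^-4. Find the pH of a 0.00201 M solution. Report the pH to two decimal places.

pH = 3.18

HOCN ⇌ OCN- + H+
Ka = [H+]²/(0.00201 − [H+]) = 3.2 × 10^-4
Here C₀/Ka ≈ 6.28, so the small-[H+] approximation fails. Use the quadratic:
[H+] = (−Ka + √(Ka² + 4·Ka·C₀))/2 = 6.58 × 10^-4 M
pH = −log[H+] = −log(6.58 × 10^-4) = 3.18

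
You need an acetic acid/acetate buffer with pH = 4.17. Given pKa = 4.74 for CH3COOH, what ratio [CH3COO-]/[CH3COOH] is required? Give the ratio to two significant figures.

ratio = 0.27

pH = pKa + log(r) ⇒ log(r) = 4.17 − 4.74 = -0.57
r = [CH3COO-]/[CH3COOH] = 10^(-0.57) = 0.269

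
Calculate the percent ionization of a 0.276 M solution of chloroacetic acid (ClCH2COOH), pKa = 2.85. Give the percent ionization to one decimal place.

6.9%

ClCH2COOH ⇌ ClCH2COO- + H+; let x = [H+] at equilibrium.
Ka = 10^(−2.85) = 1.41 × 10^-3
Solve x² + 0.00141x − 0.000389 = 0 → x = 1.90 × 10^-2 M
Fraction ionized = 1.90 × 10^-2 / 0.276 = 0.0688 → 6.9%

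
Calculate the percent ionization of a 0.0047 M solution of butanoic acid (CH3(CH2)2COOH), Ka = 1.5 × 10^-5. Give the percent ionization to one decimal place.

CH3(CH2)2COOH ⇌ CH3(CH2)2COO- + H+; let x = [H+] at equilibrium.
Solve x² + 1.5e-05x − 7.05e-08 = 0 → x = 2.58 × 10^-4 M
% ionization = x/C₀ × 100% = 2.58 × 10^-4/0.0047 × 100% = 5.5%

5.5%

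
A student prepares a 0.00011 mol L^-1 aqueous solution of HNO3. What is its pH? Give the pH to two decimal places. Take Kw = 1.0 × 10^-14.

HNO3 is a strong acid and dissociates completely, so [H+] = 0.00011 M.
pH = -log(0.00011) = 3.96

pH = 3.96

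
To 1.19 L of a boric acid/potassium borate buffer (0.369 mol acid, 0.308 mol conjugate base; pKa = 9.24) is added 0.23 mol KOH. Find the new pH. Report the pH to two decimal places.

OH- converts B(OH)3 to B(OH)4-: B(OH)3 → 0.139 mol, B(OH)4- → 0.538 mol.
pH = pKa + log(n_B(OH)4-/n_B(OH)3) = 9.24 + log(0.538/0.139) = 9.24 + (+0.588)

pH = 9.83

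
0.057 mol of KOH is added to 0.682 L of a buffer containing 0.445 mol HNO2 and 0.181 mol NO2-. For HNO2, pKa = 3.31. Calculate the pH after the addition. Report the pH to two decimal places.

After neutralization: n(HNO2) = 0.388 mol, n(NO2-) = 0.238 mol.
pH = pKa + log(n_NO2-/n_HNO2) = 3.31 + log(0.238/0.388) = 3.31 + (-0.212)

pH = 3.10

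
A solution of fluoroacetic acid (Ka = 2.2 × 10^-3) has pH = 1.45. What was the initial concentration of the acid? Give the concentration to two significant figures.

[H+] = 10^(-1.45) = 3.55 × 10^-2 M = x
Ka = x²/(C₀ − x) ⇒ C₀ = x + x²/Ka
C₀ = 3.55 × 10^-2 + (3.55 × 10^-2)²/(2.2 × 10^-3) = 6.08 × 10^-1 M

C₀ = 6.1 × 10^-1 M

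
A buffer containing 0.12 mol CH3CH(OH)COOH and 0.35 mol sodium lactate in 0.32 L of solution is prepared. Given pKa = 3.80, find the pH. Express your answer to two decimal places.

Henderson–Hasselbalch: pH = pKa + log([CH3CH(OH)COO-]/[CH3CH(OH)COOH]) = 3.80 + log(0.35/0.12)
pH = 3.80 + (+0.465) = 4.26

pH = 4.26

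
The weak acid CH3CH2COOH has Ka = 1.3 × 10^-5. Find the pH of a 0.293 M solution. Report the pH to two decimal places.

pH = 2.71

CH3CH2COOH ⇌ CH3CH2COO- + H+
Ka = [H+]²/(0.293 − [H+]) = 1.3 × 10^-5
Neglecting [H+] in the denominator: [H+] = √(1.3 × 10^-5 × 0.293) = 1.95 × 10^-3 M
([H+]/C₀ = 0.67% < 5%, so the approximation holds.)
pH = −log[H+] = −log(1.95 × 10^-3) = 2.71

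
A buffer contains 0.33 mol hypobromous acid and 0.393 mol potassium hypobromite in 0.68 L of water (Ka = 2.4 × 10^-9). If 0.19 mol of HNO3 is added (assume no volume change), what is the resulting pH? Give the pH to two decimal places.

After neutralization: n(HOBr) = 0.52 mol, n(OBr-) = 0.203 mol.
pKa = −log(2.4 × 10^-9) = 8.620
pH = pKa + log([A⁻]/[HA]) = 8.620 + log(0.203/0.52) = 8.620 -0.409

pH = 8.21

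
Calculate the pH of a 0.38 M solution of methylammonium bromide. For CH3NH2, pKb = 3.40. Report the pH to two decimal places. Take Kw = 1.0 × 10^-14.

CH3NH3+ is the conjugate acid of the weak base CH3NH2.
Kb = 10^(−3.40) = 3.98 × 10^-4
Ka = Kw/Kb = 1.0×10^-14 / 3.98 × 10^-4 = 2.51 × 10^-11
From the ICE table, Ka = x²/(0.38 − x) = 2.51 × 10^-11.
Assume x ≪ 0.38: x ≈ √(2.51 × 10^-11 × 0.38) = 3.09 × 10^-6 M
pH = −log[H+] = −log(3.09 × 10^-6) = 5.51

pH = 5.51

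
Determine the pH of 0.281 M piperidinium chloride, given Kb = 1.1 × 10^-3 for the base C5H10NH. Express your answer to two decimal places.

pH = 5.80

C5H10NH2+ is the conjugate acid of the weak base C5H10NH.
Ka = Kw/Kb = 1.0×10^-14 / 1.1 × 10^-3 = 9.09 × 10^-12
Let x = [H+] at equilibrium. Ka = x²/(0.281 − x).
Neglecting x in the denominator: x = √(9.09 × 10^-12 × 0.281) = 1.60 × 10^-6 M
Check: 0.00057% ionized — well under 5%, approximation valid.
pH = −log(1.60 × 10^-6) = 5.80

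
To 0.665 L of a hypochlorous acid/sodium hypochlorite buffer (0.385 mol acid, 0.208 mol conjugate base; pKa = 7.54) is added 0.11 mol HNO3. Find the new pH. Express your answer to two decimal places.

pH = 6.84

After neutralization: n(HOCl) = 0.495 mol, n(OCl-) = 0.098 mol.
pH = pKa + log([A⁻]/[HA]) = 7.54 + log(0.098/0.495) = 7.54 -0.703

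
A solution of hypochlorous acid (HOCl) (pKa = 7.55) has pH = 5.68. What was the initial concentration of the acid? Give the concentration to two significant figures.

[H+] = 10^(-5.68) = 2.09 × 10^-6 M = x
Ka = 10^(−7.55) = 2.82 × 10^-8
Ka = x²/(C₀ − x) ⇒ C₀ = x + x²/Ka
C₀ = 2.09 × 10^-6 + (2.09 × 10^-6)²/(2.82 × 10^-8) = 1.57 × 10^-4 M

C₀ = 1.6 × 10^-4 M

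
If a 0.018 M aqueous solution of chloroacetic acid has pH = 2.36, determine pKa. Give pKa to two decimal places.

pKa = 2.85

[H+] = 10^(-2.36) = 4.37 × 10^-3 M
At equilibrium [HA] = 0.018 − 4.37 × 10^-3 = 1.36 × 10^-2 M
Ka = [H+][A-]/[HA] = (4.37 × 10^-3)² / 1.36 × 10^-2 = 1.40 × 10^-3
pKa = -log(1.40 × 10^-3) = 2.85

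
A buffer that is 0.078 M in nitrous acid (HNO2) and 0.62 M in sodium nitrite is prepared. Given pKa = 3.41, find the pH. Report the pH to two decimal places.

pH = 4.31

Using pH = pKa + log([base]/[acid]) with [base]/[acid] = 0.62/0.078:
pH = 3.41 + (+0.900) = 4.31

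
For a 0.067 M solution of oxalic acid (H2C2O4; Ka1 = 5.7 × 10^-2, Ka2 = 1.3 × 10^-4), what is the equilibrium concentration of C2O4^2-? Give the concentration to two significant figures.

First ionization gives [H+] ≈ [HC2O4-] = 3.96 × 10^-2 M.
Second step: Ka2 = [H+][C2O4^2-]/[HC2O4-] ≈ [C2O4^2-] (since [H+] ≈ [HC2O4-]).
So [C2O4^2-] ≈ Ka2.

1.3 × 10^-4 M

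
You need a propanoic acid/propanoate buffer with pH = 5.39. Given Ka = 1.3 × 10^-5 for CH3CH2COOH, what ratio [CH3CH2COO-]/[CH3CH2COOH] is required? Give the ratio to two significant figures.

ratio = 3.2

pKa = -log(1.3 × 10^-5) = 4.886
pH = pKa + log(r) ⇒ log(r) = 5.39 − 4.886 = +0.504
r = [CH3CH2COO-]/[CH3CH2COOH] = 10^(+0.504) = 3.19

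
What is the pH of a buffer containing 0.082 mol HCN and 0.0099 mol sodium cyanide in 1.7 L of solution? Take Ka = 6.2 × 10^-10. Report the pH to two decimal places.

pH = 8.29

pKa = −log(6.2 × 10^-10) = 9.208
Using pH = pKa + log([base]/[acid]) with [base]/[acid] = 0.0099/0.082:
pH = 9.208 + (-0.918) = 8.29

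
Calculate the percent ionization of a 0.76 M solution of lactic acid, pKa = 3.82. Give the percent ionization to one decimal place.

1.4%

CH3CH(OH)COOH ⇌ CH3CH(OH)COO- + H+; let x = [H+] at equilibrium.
Ka = 10^(−3.82) = 1.51 × 10^-4
x ≈ √(Ka·C₀) = √(1.51 × 10^-4 × 0.76) = 1.07 × 10^-2 M
% ionization = x/C₀ × 100% = 1.07 × 10^-2/0.76 × 100% = 1.4%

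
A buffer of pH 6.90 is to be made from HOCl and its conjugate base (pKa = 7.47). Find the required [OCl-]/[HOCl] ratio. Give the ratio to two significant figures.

ratio = 0.27

pH = pKa + log(r) ⇒ log(r) = 6.90 − 7.47 = -0.57
r = [OCl-]/[HOCl] = 10^(-0.57) = 0.269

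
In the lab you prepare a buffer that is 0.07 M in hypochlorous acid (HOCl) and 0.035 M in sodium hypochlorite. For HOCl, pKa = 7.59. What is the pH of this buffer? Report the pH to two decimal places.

Henderson–Hasselbalch: pH = pKa + log([OCl-]/[HOCl]) = 7.59 + log(0.035/0.07)
pH = 7.59 + (-0.301) = 7.29

pH = 7.29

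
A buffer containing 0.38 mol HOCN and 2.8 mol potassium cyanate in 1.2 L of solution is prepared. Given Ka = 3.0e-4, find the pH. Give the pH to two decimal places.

pH = 4.39

pKa = −log(3.0 × 10^-4) = 3.523
Using pH = pKa + log([base]/[acid]) with [base]/[acid] = 2.8/0.38:
pH = 3.523 + (+0.867) = 4.39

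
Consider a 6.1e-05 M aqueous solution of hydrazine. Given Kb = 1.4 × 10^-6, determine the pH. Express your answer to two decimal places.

pH = 8.93

N2H4 + H2O ⇌ N2H5+ + OH-
From the ICE table, Kb = x²/(6.1e-05 − x) = 1.4 × 10^-6.
x is not negligible relative to C₀; solve x² + 1.4e-06·x − 8.54e-11 = 0.
x = (−Kb + √(Kb² + 4·Kb·C₀))/2 = 8.57 × 10^-6 M
pOH = 5.07, so pH = 14.00 − pOH = 8.93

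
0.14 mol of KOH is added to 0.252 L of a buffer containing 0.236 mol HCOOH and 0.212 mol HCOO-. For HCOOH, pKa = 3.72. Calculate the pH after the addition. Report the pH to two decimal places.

pH = 4.28

After neutralization: n(HCOOH) = 0.096 mol, n(HCOO-) = 0.352 mol.
pH = pKa + log([A⁻]/[HA]) = 3.72 + log(0.352/0.096) = 3.72 +0.564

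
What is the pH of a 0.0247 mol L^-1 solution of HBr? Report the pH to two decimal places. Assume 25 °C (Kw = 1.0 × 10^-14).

pH = 1.61

HBr is a strong acid and dissociates completely, so [H+] = 0.0247 M.
pH = -log(0.0247) = 1.61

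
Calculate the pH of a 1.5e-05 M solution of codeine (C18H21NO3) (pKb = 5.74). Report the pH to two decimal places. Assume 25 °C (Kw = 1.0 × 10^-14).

C18H21NO3 + H2O ⇌ C18H22NO3+ + OH-
Kb = 10^(−5.74) = 1.82 × 10^-6
From the ICE table, Kb = [OH-]²/(1.5e-05 − [OH-]) = 1.82 × 10^-6.
Here C₀/Kb ≈ 8.24, so the small-[OH-] approximation fails. Use the quadratic:
[OH-] = [−1.82e-06 + √(1.82e-06² + 1.09e-10)]/2 = 4.39 × 10^-6 M
pOH = 5.36, so pH = 14.00 − pOH = 8.64

pH = 8.64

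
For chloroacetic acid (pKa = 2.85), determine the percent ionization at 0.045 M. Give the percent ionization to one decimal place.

16.2%

ClCH2COOH ⇌ ClCH2COO- + H+; let x = [H+] at equilibrium.
Ka = 10^(−2.85) = 1.41 × 10^-3
Ka = x²/(C₀ − x); solving the quadratic gives x = 7.29 × 10^-3 M.
% ionization = x/C₀ × 100% = 7.29 × 10^-3/0.045 × 100% = 16.2%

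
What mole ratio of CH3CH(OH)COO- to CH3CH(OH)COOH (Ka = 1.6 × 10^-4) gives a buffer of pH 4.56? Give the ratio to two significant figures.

ratio = 5.8

pKa = -log(1.6 × 10^-4) = 3.796
pH = pKa + log(r) ⇒ log(r) = 4.56 − 3.796 = +0.764
r = [CH3CH(OH)COO-]/[CH3CH(OH)COOH] = 10^(+0.764) = 5.81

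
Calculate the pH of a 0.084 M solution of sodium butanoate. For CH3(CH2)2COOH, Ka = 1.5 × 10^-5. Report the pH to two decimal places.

CH3(CH2)2COO- is the conjugate base of the weak acid CH3(CH2)2COOH.
Kb = Kw/Ka = 1.0×10^-14 / 1.5 × 10^-5 = 6.67 × 10^-10
Let x = [OH-] at equilibrium. Kb = x²/(0.084 − x).
Neglecting x in the denominator: x = √(6.67 × 10^-10 × 0.084) = 7.49 × 10^-6 M
pOH = 5.13, so pH = 14.00 − pOH = 8.87

pH = 8.87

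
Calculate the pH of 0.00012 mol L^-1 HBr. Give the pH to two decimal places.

HBr is a strong acid and dissociates completely, so [H+] = 0.00012 M.
pH = -log(0.00012) = 3.92

pH = 3.92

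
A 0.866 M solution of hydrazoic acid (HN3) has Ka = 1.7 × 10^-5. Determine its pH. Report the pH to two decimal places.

pH = 2.42

HN3 ⇌ N3- + H+
Ka = [H+]²/(0.866 − [H+]) = 1.7 × 10^-5
Since Ka ≪ C₀, [H+] ≈ √(Ka·C₀) = 3.84 × 10^-3 M.
([H+]/C₀ = 0.44% < 5%, so the approximation holds.)
pH = −log(3.84 × 10^-3) = 2.42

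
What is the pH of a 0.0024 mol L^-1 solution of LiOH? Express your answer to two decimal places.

LiOH is a strong base; [OH-] = 0.0024 M.
pOH = -log(0.0024) = 2.62
pH = 14.00 - 2.62 = 11.38

pH = 11.38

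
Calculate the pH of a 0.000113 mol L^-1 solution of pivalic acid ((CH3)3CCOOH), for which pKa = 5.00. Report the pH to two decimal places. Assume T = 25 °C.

pH = 4.54

(CH3)3CCOOH ⇌ (CH3)3CCOO- + H+
Ka = 10^(−5.00) = 1.00 × 10^-5
Let x = [H+] at equilibrium. Ka = x²/(0.000113 − x).
Here C₀/Ka ≈ 11.3, so the small-x approximation fails. Use the quadratic:
x = (−Ka + √(Ka² + 4·Ka·C₀))/2 = 2.90 × 10^-5 M
pH = −log[H+] = −log(2.90 × 10^-5) = 4.54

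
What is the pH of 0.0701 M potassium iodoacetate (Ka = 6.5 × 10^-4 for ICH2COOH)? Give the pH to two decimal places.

pH = 8.02

ICH2COO- is the conjugate base of the weak acid ICH2COOH.
Kb = Kw/Ka = 1.0×10^-14 / 6.5 × 10^-4 = 1.54 × 10^-11
Let x = [OH-] at equilibrium. Kb = x²/(0.0701 − x).
Assume x ≪ 0.0701: x ≈ √(1.54 × 10^-11 × 0.0701) = 1.04 × 10^-6 M
(x/C₀ = 0.0015% < 5%, so the approximation holds.)
pOH = −log(1.04 × 10^-6) = 5.98; pH = 14.00 − 5.98 = 8.02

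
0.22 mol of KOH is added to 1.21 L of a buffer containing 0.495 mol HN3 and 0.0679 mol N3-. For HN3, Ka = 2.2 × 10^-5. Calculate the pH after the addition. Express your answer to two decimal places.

pH = 4.68

After neutralization: n(HN3) = 0.275 mol, n(N3-) = 0.288 mol.
pKa = −log(2.2 × 10^-5) = 4.658
pH = pKa + log(n_N3-/n_HN3) = 4.658 + log(0.288/0.275) = 4.658 + (+0.020)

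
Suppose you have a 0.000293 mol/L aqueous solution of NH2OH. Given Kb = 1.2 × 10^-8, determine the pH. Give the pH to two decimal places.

NH2OH + H2O ⇌ NH3OH+ + OH-
From the ICE table, Kb = x²/(0.000293 − x) = 1.2 × 10^-8.
Neglecting x in the denominator: x = √(1.2 × 10^-8 × 0.000293) = 1.88 × 10^-6 M
Check: 0.64% ionized — well under 5%, approximation valid.
pOH = 5.73, so pH = 14.00 − pOH = 8.27

pH = 8.27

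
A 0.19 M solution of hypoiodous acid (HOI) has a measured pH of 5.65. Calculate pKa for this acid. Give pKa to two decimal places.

pKa = 10.58

[H+] = 10^(-5.65) = 2.24 × 10^-6 M
At equilibrium [HA] = 0.19 − 2.24 × 10^-6 = 1.90 × 10^-1 M
Ka = [H+][A-]/[HA] = (2.24 × 10^-6)² / 1.90 × 10^-1 = 2.64 × 10^-11
pKa = -log(2.64 × 10^-11) = 10.58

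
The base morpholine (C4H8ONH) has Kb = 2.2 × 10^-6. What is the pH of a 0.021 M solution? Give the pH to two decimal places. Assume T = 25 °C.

pH = 10.33

C4H8ONH + H2O ⇌ C4H8ONH2+ + OH-
Kb = [OH-]²/(0.021 − [OH-]) = 2.2 × 10^-6
Neglecting [OH-] in the denominator: [OH-] = √(2.2 × 10^-6 × 0.021) = 2.15 × 10^-4 M
pOH = −log(2.15 × 10^-4) = 3.67; pH = 14.00 − 3.67 = 10.33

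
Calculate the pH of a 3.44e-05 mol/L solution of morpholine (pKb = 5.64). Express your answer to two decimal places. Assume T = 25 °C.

pH = 8.89

C4H8ONH + H2O ⇌ C4H8ONH2+ + OH-
Kb = 10^(−5.64) = 2.29 × 10^-6
Kb = [OH-]²/(3.44e-05 − [OH-]) = 2.29 × 10^-6
The 5% rule fails; solving [OH-]² + Kb·[OH-] − Kb·C₀ = 0 exactly:
[OH-] = (−Kb + √(Kb² + 4·Kb·C₀))/2 = 7.80 × 10^-6 M
pOH = −log(7.80 × 10^-6) = 5.11; pH = 14.00 − 5.11 = 8.89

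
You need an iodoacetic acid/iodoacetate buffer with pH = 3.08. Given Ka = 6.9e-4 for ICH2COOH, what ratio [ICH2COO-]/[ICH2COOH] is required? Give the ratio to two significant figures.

pKa = -log(6.9 × 10^-4) = 3.161
pH = pKa + log(r) ⇒ log(r) = 3.08 − 3.161 = -0.081
r = [ICH2COO-]/[ICH2COOH] = 10^(-0.081) = 0.83

ratio = 0.83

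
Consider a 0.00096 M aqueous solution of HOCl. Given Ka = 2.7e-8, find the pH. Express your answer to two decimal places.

pH = 5.29

HOCl ⇌ OCl- + H+
Ka = [H+]²/(0.00096 − [H+]) = 2.7 × 10^-8
Assume [H+] ≪ 0.00096: [H+] ≈ √(2.7 × 10^-8 × 0.00096) = 5.09 × 10^-6 M
pH = −log[H+] = −log(5.09 × 10^-6) = 5.29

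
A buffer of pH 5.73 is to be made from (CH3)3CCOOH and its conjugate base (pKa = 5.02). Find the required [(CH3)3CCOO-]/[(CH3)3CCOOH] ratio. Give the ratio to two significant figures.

pH = pKa + log(r) ⇒ log(r) = 5.73 − 5.02 = +0.71
r = [(CH3)3CCOO-]/[(CH3)3CCOOH] = 10^(+0.71) = 5.13

ratio = 5.1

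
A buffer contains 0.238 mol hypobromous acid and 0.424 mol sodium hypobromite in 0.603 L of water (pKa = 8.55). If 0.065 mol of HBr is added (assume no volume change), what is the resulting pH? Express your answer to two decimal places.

After neutralization: n(HOBr) = 0.303 mol, n(OBr-) = 0.359 mol.
pH = pKa + log([A⁻]/[HA]) = 8.55 + log(0.359/0.303) = 8.55 +0.074

pH = 8.62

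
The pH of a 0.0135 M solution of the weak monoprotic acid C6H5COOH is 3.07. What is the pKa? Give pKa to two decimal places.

[H+] = 10^(-3.07) = 8.51 × 10^-4 M
At equilibrium [HA] = 0.0135 − 8.51 × 10^-4 = 1.26 × 10^-2 M
Ka = [H+][A-]/[HA] = (8.51 × 10^-4)² / 1.26 × 10^-2 = 5.75 × 10^-5
pKa = -log(5.75 × 10^-5) = 4.24

pKa = 4.24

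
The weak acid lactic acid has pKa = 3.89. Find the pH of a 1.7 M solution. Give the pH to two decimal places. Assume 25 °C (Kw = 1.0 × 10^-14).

CH3CH(OH)COOH ⇌ CH3CH(OH)COO- + H+
Ka = 10^(−3.89) = 1.29 × 10^-4
From the ICE table, Ka = x²/(1.7 − x) = 1.29 × 10^-4.
Since Ka ≪ C₀, x ≈ √(Ka·C₀) = 1.48 × 10^-2 M.
(x/C₀ = 0.87% < 5%, so the approximation holds.)
pH = −log(1.48 × 10^-2) = 1.83

pH = 1.83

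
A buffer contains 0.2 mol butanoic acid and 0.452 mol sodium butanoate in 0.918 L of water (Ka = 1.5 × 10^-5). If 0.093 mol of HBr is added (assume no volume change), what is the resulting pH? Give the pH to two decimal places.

Added H+ converts CH3(CH2)2COO- to CH3(CH2)2COOH: CH3(CH2)2COOH → 0.293 mol, CH3(CH2)2COO- → 0.359 mol.
pKa = −log(1.5 × 10^-5) = 4.824
pH = pKa + log(n_CH3(CH2)2COO-/n_CH3(CH2)2COOH) = 4.824 + log(0.359/0.293) = 4.824 + (+0.088)

pH = 4.91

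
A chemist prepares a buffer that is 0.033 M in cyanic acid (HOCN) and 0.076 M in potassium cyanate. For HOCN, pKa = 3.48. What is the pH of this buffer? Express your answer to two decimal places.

pH = 3.84

Henderson–Hasselbalch: pH = pKa + log([OCN-]/[HOCN]) = 3.48 + log(0.076/0.033)
pH = 3.48 + (+0.362) = 3.84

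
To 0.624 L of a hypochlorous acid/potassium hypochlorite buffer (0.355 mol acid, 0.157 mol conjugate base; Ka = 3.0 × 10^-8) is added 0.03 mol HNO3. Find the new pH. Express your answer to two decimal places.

After neutralization: n(HOCl) = 0.385 mol, n(OCl-) = 0.127 mol.
pKa = −log(3.0 × 10^-8) = 7.523
Henderson–Hasselbalch with mole ratio 0.127/0.385: pH = 7.523 + (-0.482)

pH = 7.04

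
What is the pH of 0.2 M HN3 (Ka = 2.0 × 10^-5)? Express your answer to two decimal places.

pH = 2.70

HN3 ⇌ N3- + H+
From the ICE table, Ka = x²/(0.2 − x) = 2.0 × 10^-5.
Neglecting x in the denominator: x = √(2.0 × 10^-5 × 0.2) = 2.00 × 10^-3 M
Check: 1% ionized — well under 5%, approximation valid.
pH = −log[H+] = −log(2.00 × 10^-3) = 2.70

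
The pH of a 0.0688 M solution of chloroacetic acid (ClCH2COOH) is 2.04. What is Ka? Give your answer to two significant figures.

Ka = 1.4 × 10^-3

[H+] = 10^(-2.04) = 9.12 × 10^-3 M
At equilibrium [HA] = 0.0688 − 9.12 × 10^-3 = 5.97 × 10^-2 M
Ka = [H+][A-]/[HA] = (9.12 × 10^-3)² / 5.97 × 10^-2 = 1.4 × 10^-3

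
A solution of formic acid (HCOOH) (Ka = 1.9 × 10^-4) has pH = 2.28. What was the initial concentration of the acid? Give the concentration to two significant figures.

[H+] = 10^(-2.28) = 5.25 × 10^-3 M = x
Ka = x²/(C₀ − x) ⇒ C₀ = x + x²/Ka
C₀ = 5.25 × 10^-3 + (5.25 × 10^-3)²/(1.9 × 10^-4) = 1.50 × 10^-1 M

C₀ = 1.5 × 10^-1 M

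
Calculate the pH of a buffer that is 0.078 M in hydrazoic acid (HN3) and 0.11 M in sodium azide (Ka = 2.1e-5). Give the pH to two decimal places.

pKa = −log(2.1 × 10^-5) = 4.678
Using pH = pKa + log([base]/[acid]) with [base]/[acid] = 0.11/0.078:
pH = 4.678 + (+0.149) = 4.83

pH = 4.83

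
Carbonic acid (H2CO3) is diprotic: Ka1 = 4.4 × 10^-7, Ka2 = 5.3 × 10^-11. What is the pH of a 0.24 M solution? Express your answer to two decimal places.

pH = 3.49

Ka1 ≫ Ka2, so treat the first dissociation as the only significant source of H+.
Ka1 = x²/(0.24 − x) = 4.4 × 10^-7
x ≈ √(4.4 × 10^-7 × 0.24) = 3.25 × 10^-4 M
pH = −log(3.25 × 10^-4) = 3.49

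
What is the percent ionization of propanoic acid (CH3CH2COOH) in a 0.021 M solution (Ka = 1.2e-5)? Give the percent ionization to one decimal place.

CH3CH2COOH ⇌ CH3CH2COO- + H+; let x = [H+] at equilibrium.
x ≈ √(Ka·C₀) = √(1.2 × 10^-5 × 0.021) = 5.02 × 10^-4 M
Fraction ionized = 5.02 × 10^-4 / 0.021 = 0.0239 → 2.4%

2.4%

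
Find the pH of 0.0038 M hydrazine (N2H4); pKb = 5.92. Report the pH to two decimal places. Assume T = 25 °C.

pH = 9.83

N2H4 + H2O ⇌ N2H5+ + OH-
Kb = 10^(−5.92) = 1.20 × 10^-6
From the ICE table, Kb = [OH-]²/(0.0038 − [OH-]) = 1.20 × 10^-6.
Since Kb ≪ C₀, [OH-] ≈ √(Kb·C₀) = 6.75 × 10^-5 M.
Check: 1.8% ionized — well under 5%, approximation valid.
pOH = 4.17, so pH = 14.00 − pOH = 9.83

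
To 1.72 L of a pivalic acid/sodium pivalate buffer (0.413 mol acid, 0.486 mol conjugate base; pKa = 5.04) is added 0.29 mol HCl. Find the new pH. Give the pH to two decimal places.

pH = 4.49

Added H+ converts (CH3)3CCOO- to (CH3)3CCOOH: (CH3)3CCOOH → 0.703 mol, (CH3)3CCOO- → 0.196 mol.
pH = pKa + log([A⁻]/[HA]) = 5.04 + log(0.196/0.703) = 5.04 -0.555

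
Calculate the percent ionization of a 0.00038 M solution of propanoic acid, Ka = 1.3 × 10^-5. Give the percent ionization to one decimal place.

CH3CH2COOH ⇌ CH3CH2COO- + H+; let x = [H+] at equilibrium.
Ka = x²/(C₀ − x); solving the quadratic gives x = 6.41 × 10^-5 M.
Fraction ionized = 6.41 × 10^-5 / 0.00038 = 0.1687 → 16.9%

16.9%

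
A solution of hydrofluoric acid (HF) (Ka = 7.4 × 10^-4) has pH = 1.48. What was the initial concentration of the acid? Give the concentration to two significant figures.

C₀ = 1.5 M

[H+] = 10^(-1.48) = 3.31 × 10^-2 M = x
Ka = x²/(C₀ − x) ⇒ C₀ = x + x²/Ka
C₀ = 3.31 × 10^-2 + (3.31 × 10^-2)²/(7.4 × 10^-4) = 1.51 M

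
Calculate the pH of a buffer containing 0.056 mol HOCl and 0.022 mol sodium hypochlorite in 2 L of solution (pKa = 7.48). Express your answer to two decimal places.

pH = pKa + log([A⁻]/[HA]) = 7.48 + log(0.022/0.056)
pH = 7.48 + (-0.406) = 7.07

pH = 7.07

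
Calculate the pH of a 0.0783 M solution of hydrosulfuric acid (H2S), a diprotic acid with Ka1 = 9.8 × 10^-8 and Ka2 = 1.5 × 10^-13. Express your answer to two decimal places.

pH = 4.06

Ka1 ≫ Ka2, so treat the first dissociation as the only significant source of H+.
Ka1 = x²/(0.0783 − x) = 9.8 × 10^-8
x ≈ √(9.8 × 10^-8 × 0.0783) = 8.76 × 10^-5 M
pH = −log(8.76 × 10^-5) = 4.06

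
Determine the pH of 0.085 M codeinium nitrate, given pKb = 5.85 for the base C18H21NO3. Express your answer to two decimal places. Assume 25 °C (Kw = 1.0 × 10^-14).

C18H22NO3+ is the conjugate acid of the weak base C18H21NO3.
Kb = 10^(−5.85) = 1.41 × 10^-6
Ka = Kw/Kb = 1.0×10^-14 / 1.41 × 10^-6 = 7.09 × 10^-9
From the ICE table, Ka = [H+]²/(0.085 − [H+]) = 7.09 × 10^-9.
Since Ka ≪ C₀, [H+] ≈ √(Ka·C₀) = 2.45 × 10^-5 M.
([H+]/C₀ = 0.029% < 5%, so the approximation holds.)
pH = −log(2.45 × 10^-5) = 4.61

pH = 4.61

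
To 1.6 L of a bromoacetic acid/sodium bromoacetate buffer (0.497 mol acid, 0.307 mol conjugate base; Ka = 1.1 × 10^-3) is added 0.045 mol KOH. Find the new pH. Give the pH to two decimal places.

pH = 2.85

OH- converts BrCH2COOH to BrCH2COO-: BrCH2COOH → 0.452 mol, BrCH2COO- → 0.352 mol.
pKa = −log(1.1 × 10^-3) = 2.959
Henderson–Hasselbalch with mole ratio 0.352/0.452: pH = 2.959 + (-0.109)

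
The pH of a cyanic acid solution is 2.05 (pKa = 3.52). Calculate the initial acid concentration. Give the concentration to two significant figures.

C₀ = 2.7 × 10^-1 M

[H+] = 10^(-2.05) = 8.91 × 10^-3 M = x
Ka = 10^(−3.52) = 3.02 × 10^-4
Ka = x²/(C₀ − x) ⇒ C₀ = x + x²/Ka
C₀ = 8.91 × 10^-3 + (8.91 × 10^-3)²/(3.02 × 10^-4) = 2.72 × 10^-1 M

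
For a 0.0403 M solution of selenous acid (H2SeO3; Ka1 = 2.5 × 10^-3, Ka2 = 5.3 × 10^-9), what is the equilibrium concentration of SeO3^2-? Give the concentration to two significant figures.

5.3 × 10^-9 M

First ionization gives [H+] ≈ [HSeO3-] = 8.86 × 10^-3 M.
Second step: Ka2 = [H+][SeO3^2-]/[HSeO3-] ≈ [SeO3^2-] (since [H+] ≈ [HSeO3-]).
So [SeO3^2-] ≈ Ka2.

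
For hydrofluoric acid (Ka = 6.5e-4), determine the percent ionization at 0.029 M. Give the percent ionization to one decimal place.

13.9%

HF ⇌ F- + H+; let x = [H+] at equilibrium.
Solve x² + 0.00065x − 1.89e-05 = 0 → x = 4.03 × 10^-3 M
% ionization = x/C₀ × 100% = 4.03 × 10^-3/0.029 × 100% = 13.9%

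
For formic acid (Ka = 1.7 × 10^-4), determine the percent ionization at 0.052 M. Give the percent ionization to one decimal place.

HCOOH ⇌ HCOO- + H+; let x = [H+] at equilibrium.
Solve x² + 0.00017x − 8.84e-06 = 0 → x = 2.89 × 10^-3 M
Fraction ionized = 2.89 × 10^-3 / 0.052 = 0.0556 → 5.6%

5.6%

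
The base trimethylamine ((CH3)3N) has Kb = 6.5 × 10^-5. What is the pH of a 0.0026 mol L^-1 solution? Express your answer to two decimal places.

(CH3)3N + H2O ⇌ (CH3)3NH+ + OH-
Kb = x²/(0.0026 − x) = 6.5 × 10^-5
Here C₀/Kb ≈ 40, so the small-x approximation fails. Use the quadratic:
x = [−6.5e-05 + √(6.5e-05² + 6.76e-07)]/2 = 3.80 × 10^-4 M
pOH = −log(3.80 × 10^-4) = 3.42; pH = 14.00 − 3.42 = 10.58

pH = 10.58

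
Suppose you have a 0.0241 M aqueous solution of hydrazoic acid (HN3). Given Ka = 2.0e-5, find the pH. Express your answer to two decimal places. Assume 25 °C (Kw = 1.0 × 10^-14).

HN3 ⇌ N3- + H+
From the ICE table, Ka = [H+]²/(0.0241 − [H+]) = 2.0 × 10^-5.
Assume [H+] ≪ 0.0241: [H+] ≈ √(2.0 × 10^-5 × 0.0241) = 6.94 × 10^-4 M
Check: 2.9% ionized — well under 5%, approximation valid.
pH = −log[H+] = −log(6.94 × 10^-4) = 3.16

pH = 3.16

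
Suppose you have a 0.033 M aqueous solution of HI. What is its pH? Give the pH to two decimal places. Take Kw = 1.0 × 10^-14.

pH = 1.48

HI is a strong acid and dissociates completely, so [H+] = 0.033 M.
pH = -log(0.033) = 1.48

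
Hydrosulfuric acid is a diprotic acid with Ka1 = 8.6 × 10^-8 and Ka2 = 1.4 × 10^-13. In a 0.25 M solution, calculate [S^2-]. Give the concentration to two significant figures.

First ionization gives [H+] ≈ [HS-] = 1.47 × 10^-4 M.
Second step: Ka2 = [H+][S^2-]/[HS-] ≈ [S^2-] (since [H+] ≈ [HS-]).
So [S^2-] ≈ Ka2.

1.4 × 10^-13 M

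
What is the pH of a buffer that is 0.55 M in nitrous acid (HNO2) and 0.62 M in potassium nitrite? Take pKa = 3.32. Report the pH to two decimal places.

Using pH = pKa + log([base]/[acid]) with [base]/[acid] = 0.62/0.55:
pH = 3.32 + (+0.052) = 3.37

pH = 3.37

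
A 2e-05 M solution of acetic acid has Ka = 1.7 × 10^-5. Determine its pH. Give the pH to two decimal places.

pH = 4.93

CH3COOH ⇌ CH3COO- + H+
Ka = [H+]²/(2e-05 − [H+]) = 1.7 × 10^-5
The 5% rule fails; solving [H+]² + Ka·[H+] − Ka·C₀ = 0 exactly:
[H+] = [−1.7e-05 + √(1.7e-05² + 1.36e-09)]/2 = 1.18 × 10^-5 M
pH = −log(1.18 × 10^-5) = 4.93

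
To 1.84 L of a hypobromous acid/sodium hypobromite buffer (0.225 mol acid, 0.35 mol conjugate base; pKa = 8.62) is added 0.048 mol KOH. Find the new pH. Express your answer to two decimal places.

pH = 8.97

OH- converts HOBr to OBr-: HOBr → 0.177 mol, OBr- → 0.398 mol.
pH = pKa + log(n_OBr-/n_HOBr) = 8.62 + log(0.398/0.177) = 8.62 + (+0.352)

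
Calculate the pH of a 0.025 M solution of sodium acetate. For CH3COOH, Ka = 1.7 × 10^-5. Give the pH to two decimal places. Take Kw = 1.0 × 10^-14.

CH3COO- is the conjugate base of the weak acid CH3COOH.
Kb = Kw/Ka = 1.0×10^-14 / 1.7 × 10^-5 = 5.88 × 10^-10
From the ICE table, Kb = x²/(0.025 − x) = 5.88 × 10^-10.
Neglecting x in the denominator: x = √(5.88 × 10^-10 × 0.025) = 3.83 × 10^-6 M
pOH = 5.42, so pH = 14.00 − pOH = 8.58

pH = 8.58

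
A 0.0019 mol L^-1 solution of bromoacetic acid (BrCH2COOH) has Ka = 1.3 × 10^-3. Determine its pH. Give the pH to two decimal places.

BrCH2COOH ⇌ BrCH2COO- + H+
From the ICE table, Ka = [H+]²/(0.0019 − [H+]) = 1.3 × 10^-3.
The 5% rule fails; solving [H+]² + Ka·[H+] − Ka·C₀ = 0 exactly:
[H+] = [−0.0013 + √(0.0013² + 9.88e-06)]/2 = 1.05 × 10^-3 M
pH = −log[H+] = −log(1.05 × 10^-3) = 2.98

pH = 2.98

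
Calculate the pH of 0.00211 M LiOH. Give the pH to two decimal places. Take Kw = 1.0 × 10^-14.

pH = 11.32

LiOH is a strong base; [OH-] = 0.00211 M.
pOH = -log(0.00211) = 2.68
pH = 14.00 - 2.68 = 11.32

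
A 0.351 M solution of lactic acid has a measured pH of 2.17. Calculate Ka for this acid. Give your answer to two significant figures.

[H+] = 10^(-2.17) = 6.76 × 10^-3 M
At equilibrium [HA] = 0.351 − 6.76 × 10^-3 = 3.44 × 10^-1 M
Ka = [H+][A-]/[HA] = (6.76 × 10^-3)² / 3.44 × 10^-1 = 1.3 × 10^-4

Ka = 1.3 × 10^-4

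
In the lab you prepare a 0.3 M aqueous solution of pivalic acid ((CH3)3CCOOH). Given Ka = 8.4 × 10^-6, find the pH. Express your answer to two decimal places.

pH = 2.80

(CH3)3CCOOH ⇌ (CH3)3CCOO- + H+
From the ICE table, Ka = x²/(0.3 − x) = 8.4 × 10^-6.
Since Ka ≪ C₀, x ≈ √(Ka·C₀) = 1.59 × 10^-3 M.
(x/C₀ = 0.53% < 5%, so the approximation holds.)
pH = −log(1.59 × 10^-3) = 2.80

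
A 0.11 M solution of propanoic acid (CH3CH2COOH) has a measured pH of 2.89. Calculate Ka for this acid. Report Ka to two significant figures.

[H+] = 10^(-2.89) = 1.29 × 10^-3 M
At equilibrium [HA] = 0.11 − 1.29 × 10^-3 = 1.09 × 10^-1 M
Ka = [H+][A-]/[HA] = (1.29 × 10^-3)² / 1.09 × 10^-1 = 1.5 × 10^-5

Ka = 1.5 × 10^-5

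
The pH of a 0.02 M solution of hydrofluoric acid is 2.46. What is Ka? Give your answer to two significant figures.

Ka = 7.3 × 10^-4

[H+] = 10^(-2.46) = 3.47 × 10^-3 M
At equilibrium [HA] = 0.02 − 3.47 × 10^-3 = 1.65 × 10^-2 M
Ka = [H+][A-]/[HA] = (3.47 × 10^-3)² / 1.65 × 10^-2 = 7.3 × 10^-4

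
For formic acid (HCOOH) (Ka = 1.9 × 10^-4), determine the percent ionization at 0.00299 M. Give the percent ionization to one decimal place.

HCOOH ⇌ HCOO- + H+; let x = [H+] at equilibrium.
Solve x² + 0.00019x − 5.68e-07 = 0 → x = 6.65 × 10^-4 M
% ionization = x/C₀ × 100% = 6.65 × 10^-4/0.00299 × 100% = 22.2%

22.2%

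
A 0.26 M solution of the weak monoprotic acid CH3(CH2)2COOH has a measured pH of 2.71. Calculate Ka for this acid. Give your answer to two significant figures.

[H+] = 10^(-2.71) = 1.95 × 10^-3 M
At equilibrium [HA] = 0.26 − 1.95 × 10^-3 = 2.58 × 10^-1 M
Ka = [H+][A-]/[HA] = (1.95 × 10^-3)² / 2.58 × 10^-1 = 1.5 × 10^-5

Ka = 1.5 × 10^-5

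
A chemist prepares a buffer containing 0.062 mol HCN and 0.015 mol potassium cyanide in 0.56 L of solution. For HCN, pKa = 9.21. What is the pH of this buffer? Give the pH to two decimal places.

pH = 8.59

Henderson–Hasselbalch: pH = pKa + log([CN-]/[HCN]) = 9.21 + log(0.015/0.062)
pH = 9.21 + (-0.616) = 8.59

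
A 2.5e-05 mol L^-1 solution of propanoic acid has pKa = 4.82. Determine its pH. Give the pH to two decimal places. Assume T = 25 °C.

pH = 4.88

CH3CH2COOH ⇌ CH3CH2COO- + H+
Ka = 10^(−4.82) = 1.51 × 10^-5
Ka = x²/(2.5e-05 − x) = 1.51 × 10^-5
x is not negligible relative to C₀; solve x² + 1.51e-05·x − 3.77e-10 = 0.
x = [−1.51e-05 + √(1.51e-05² + 1.51e-09)]/2 = 1.33 × 10^-5 M
pH = −log(1.33 × 10^-5) = 4.88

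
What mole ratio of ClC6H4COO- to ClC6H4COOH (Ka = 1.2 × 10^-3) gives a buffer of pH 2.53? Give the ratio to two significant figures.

pKa = -log(1.2 × 10^-3) = 2.921
pH = pKa + log(r) ⇒ log(r) = 2.53 − 2.921 = -0.391
r = [ClC6H4COO-]/[ClC6H4COOH] = 10^(-0.391) = 0.406

ratio = 0.41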